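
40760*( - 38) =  - 1548880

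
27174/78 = 4529/13= 348.38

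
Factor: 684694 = 2^1* 342347^1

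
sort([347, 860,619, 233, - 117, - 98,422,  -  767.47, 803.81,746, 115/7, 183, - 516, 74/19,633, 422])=[ - 767.47, - 516, - 117, - 98, 74/19, 115/7,  183,233, 347,  422, 422, 619, 633,  746,  803.81, 860] 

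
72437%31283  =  9871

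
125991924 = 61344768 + 64647156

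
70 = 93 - 23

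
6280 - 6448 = -168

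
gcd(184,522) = 2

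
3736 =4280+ - 544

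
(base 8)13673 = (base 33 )5J3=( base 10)6075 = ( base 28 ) 7KR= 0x17BB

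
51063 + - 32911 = 18152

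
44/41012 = 11/10253 = 0.00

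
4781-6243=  -1462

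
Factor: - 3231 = -3^2*359^1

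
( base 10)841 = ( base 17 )2F8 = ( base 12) 5A1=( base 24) 1b1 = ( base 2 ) 1101001001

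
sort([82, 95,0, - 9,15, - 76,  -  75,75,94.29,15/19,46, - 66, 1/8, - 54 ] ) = [ - 76,-75, - 66, - 54, -9, 0,1/8, 15/19 , 15,46, 75,  82,94.29,95]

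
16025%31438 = 16025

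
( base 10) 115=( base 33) 3g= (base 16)73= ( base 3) 11021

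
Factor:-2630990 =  - 2^1*5^1*307^1*857^1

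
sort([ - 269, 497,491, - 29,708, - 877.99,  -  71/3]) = [ - 877.99, - 269 , - 29, - 71/3,491, 497 , 708] 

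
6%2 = 0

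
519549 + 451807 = 971356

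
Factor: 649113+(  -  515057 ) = 2^3 *13^1*1289^1 = 134056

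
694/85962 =347/42981 = 0.01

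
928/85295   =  928/85295= 0.01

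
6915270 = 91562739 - 84647469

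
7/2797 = 7/2797 = 0.00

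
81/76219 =81/76219= 0.00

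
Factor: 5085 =3^2*5^1 * 113^1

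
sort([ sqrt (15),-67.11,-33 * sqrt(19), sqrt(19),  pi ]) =[ - 33*sqrt(19), - 67.11,pi, sqrt(15) , sqrt( 19)]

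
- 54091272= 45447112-99538384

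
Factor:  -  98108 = -2^2*24527^1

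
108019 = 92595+15424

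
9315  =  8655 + 660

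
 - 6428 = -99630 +93202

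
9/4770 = 1/530 = 0.00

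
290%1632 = 290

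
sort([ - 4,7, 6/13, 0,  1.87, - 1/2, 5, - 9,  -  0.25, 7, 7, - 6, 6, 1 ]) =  [ - 9, - 6, - 4, - 1/2, - 0.25,  0, 6/13, 1, 1.87 , 5, 6, 7, 7,7]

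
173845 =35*4967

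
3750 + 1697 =5447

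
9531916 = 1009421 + 8522495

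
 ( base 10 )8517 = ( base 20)115h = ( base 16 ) 2145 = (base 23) g27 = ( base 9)12613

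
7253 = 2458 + 4795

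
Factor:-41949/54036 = -59/76  =  - 2^(-2)*19^ ( - 1)*59^1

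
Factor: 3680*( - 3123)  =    -  11492640= - 2^5*3^2* 5^1 * 23^1*347^1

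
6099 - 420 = 5679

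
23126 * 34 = 786284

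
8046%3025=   1996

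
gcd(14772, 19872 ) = 12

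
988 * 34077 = 33668076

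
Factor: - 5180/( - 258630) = 14/699 = 2^1*3^( - 1 )*7^1* 233^( - 1 )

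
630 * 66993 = 42205590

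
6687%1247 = 452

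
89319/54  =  1654 + 1/18  =  1654.06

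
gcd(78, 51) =3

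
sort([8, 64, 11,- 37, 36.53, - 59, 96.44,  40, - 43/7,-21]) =[ - 59,-37,-21,-43/7, 8,11, 36.53  ,  40,  64, 96.44 ] 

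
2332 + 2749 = 5081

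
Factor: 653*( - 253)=-165209 = - 11^1*23^1*653^1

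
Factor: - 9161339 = -11^1*389^1 * 2141^1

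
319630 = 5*63926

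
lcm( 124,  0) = 0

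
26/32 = 13/16= 0.81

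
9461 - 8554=907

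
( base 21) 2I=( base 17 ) 39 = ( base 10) 60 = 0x3c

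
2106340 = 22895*92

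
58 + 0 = 58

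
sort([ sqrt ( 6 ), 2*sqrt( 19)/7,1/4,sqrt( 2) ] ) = [ 1/4, 2 * sqrt(19)/7, sqrt( 2 ),sqrt( 6) ]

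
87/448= 87/448  =  0.19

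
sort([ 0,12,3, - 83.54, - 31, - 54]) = [ - 83.54, - 54, - 31,0,3,12 ]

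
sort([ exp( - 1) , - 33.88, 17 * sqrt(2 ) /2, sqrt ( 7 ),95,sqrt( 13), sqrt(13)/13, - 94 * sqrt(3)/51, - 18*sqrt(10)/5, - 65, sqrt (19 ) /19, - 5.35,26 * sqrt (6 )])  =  [-65, - 33.88, - 18 * sqrt(10)/5, - 5.35, - 94*sqrt (3) /51,sqrt(19)/19 , sqrt(13 ) /13,exp( - 1),sqrt(7 ),sqrt(13 ) , 17 * sqrt( 2 ) /2, 26*sqrt(6 ),95 ] 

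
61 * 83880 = 5116680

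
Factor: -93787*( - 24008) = 2251638296 = 2^3*3001^1*93787^1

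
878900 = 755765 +123135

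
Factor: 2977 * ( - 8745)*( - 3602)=2^1* 3^1 * 5^1 * 11^1*13^1*53^1*229^1 *1801^1 = 93773981730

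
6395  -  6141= 254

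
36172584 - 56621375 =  - 20448791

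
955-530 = 425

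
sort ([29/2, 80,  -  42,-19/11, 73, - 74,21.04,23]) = [ - 74,  -  42,-19/11, 29/2,21.04,23,73,80] 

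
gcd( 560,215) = 5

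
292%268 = 24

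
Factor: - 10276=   -  2^2* 7^1 *367^1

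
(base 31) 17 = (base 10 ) 38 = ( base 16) 26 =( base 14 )2A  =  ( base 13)2c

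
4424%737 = 2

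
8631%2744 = 399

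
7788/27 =288+ 4/9 = 288.44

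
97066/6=48533/3= 16177.67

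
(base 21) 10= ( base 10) 21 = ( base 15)16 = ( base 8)25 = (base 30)l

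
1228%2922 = 1228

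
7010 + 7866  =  14876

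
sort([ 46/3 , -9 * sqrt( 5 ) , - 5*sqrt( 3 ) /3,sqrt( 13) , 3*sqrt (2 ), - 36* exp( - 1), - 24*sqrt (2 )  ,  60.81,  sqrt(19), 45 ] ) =[ - 24 * sqrt(2), - 9*sqrt ( 5 ),-36*exp( - 1), - 5*sqrt(3 ) /3,sqrt( 13), 3*sqrt(2 ) , sqrt ( 19),46/3,45 , 60.81 ]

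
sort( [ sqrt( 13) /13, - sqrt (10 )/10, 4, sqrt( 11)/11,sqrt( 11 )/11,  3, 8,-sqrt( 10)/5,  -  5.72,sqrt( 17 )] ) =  [ - 5.72, - sqrt(10)/5, - sqrt(10)/10, sqrt( 13) /13, sqrt(11)/11, sqrt( 11 )/11, 3,  4, sqrt (17) , 8] 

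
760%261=238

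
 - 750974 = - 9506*79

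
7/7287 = 1/1041 = 0.00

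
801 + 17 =818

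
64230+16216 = 80446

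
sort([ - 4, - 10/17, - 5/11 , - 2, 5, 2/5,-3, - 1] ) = [ - 4, - 3, - 2,  -  1, - 10/17,- 5/11, 2/5, 5 ]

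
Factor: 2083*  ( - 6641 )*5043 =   -  69760842729  =  -  3^1 * 29^1*41^2*229^1*2083^1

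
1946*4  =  7784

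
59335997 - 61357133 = -2021136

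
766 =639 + 127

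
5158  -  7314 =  - 2156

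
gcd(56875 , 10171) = 7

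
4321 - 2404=1917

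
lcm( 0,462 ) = 0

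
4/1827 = 4/1827= 0.00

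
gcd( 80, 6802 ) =2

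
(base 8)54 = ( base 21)22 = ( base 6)112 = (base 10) 44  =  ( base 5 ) 134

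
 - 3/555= - 1/185 =- 0.01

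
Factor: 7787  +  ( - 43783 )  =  -35996 = -  2^2 * 8999^1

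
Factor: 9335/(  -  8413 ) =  - 5^1*47^( - 1 )*179^(-1 )*1867^1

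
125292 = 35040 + 90252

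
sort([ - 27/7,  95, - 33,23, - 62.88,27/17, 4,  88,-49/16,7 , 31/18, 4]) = [-62.88, - 33,-27/7 , - 49/16,27/17,31/18, 4 , 4, 7,  23, 88 , 95]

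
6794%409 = 250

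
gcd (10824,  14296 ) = 8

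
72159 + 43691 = 115850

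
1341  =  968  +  373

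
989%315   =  44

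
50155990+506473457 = 556629447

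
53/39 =53/39 = 1.36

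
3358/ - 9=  -3358/9 = - 373.11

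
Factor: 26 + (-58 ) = - 32 = -2^5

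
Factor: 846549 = 3^2*11^1*17^1*503^1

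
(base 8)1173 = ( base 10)635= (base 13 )39b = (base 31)kf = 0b1001111011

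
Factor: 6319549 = 23^1*59^1 * 4657^1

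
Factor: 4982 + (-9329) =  - 4347  =  - 3^3*7^1*23^1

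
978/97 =978/97 = 10.08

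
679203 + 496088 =1175291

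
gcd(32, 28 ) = 4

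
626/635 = 626/635 = 0.99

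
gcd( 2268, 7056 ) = 252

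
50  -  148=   -  98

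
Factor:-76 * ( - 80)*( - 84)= - 2^8*3^1*5^1*7^1* 19^1 = - 510720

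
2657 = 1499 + 1158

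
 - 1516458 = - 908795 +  - 607663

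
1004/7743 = 1004/7743=0.13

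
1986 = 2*993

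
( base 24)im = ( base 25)i4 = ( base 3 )121211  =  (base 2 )111000110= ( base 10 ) 454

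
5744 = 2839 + 2905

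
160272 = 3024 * 53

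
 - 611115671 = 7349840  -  618465511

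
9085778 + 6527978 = 15613756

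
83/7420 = 83/7420= 0.01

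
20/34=10/17 = 0.59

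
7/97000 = 7/97000= 0.00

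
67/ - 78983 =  -67/78983  =  - 0.00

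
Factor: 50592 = 2^5*3^1*17^1*31^1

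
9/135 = 1/15 = 0.07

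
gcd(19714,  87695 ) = 1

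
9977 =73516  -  63539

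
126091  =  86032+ 40059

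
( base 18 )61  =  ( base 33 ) 3A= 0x6D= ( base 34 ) 37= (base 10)109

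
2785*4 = 11140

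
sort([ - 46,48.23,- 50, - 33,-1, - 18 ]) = [-50, - 46,  -  33, - 18, - 1  ,  48.23 ] 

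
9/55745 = 9/55745 = 0.00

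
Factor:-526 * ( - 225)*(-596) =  - 70536600 = - 2^3*3^2 * 5^2*149^1 * 263^1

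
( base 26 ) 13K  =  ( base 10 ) 774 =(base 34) mq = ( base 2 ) 1100000110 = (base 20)1IE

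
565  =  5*113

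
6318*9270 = 58567860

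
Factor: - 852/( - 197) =2^2*3^1*71^1*197^( - 1)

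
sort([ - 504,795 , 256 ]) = [ - 504,256,795] 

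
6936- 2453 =4483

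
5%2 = 1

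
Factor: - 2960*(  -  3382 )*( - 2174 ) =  - 2^6*5^1  *19^1*37^1*89^1*1087^1 = - 21763305280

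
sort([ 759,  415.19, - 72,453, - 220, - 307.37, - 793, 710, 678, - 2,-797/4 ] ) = [ -793, - 307.37 , - 220, - 797/4, - 72, - 2,415.19,453,678,710,759] 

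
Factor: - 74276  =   - 2^2*31^1*599^1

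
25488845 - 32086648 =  - 6597803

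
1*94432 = 94432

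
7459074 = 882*8457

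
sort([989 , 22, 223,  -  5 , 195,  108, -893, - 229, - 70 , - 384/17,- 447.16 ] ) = [ - 893, -447.16, - 229, - 70, - 384/17, - 5,22, 108, 195,  223, 989]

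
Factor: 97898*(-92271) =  - 9033146358 = -2^1*3^1*31^1*1579^1*30757^1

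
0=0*627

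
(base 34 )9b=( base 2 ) 100111101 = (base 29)ar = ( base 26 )C5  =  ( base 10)317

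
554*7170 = 3972180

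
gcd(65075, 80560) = 95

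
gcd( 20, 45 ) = 5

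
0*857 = 0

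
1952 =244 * 8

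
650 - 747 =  - 97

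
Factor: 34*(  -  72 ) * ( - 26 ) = 2^5*3^2*13^1 *17^1 = 63648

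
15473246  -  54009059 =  - 38535813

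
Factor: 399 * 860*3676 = 2^4*3^1 *5^1 * 7^1*19^1*43^1 * 919^1 =1261382640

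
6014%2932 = 150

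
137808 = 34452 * 4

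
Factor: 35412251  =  7^2*647^1*1117^1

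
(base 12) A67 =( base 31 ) 1I0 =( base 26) 26B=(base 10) 1519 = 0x5EF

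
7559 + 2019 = 9578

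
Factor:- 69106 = - 2^1 * 109^1*317^1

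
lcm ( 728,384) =34944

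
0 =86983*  0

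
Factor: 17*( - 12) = - 204 = - 2^2*3^1*17^1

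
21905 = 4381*5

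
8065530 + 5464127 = 13529657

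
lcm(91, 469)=6097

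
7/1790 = 7/1790 = 0.00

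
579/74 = 579/74 = 7.82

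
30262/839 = 30262/839 = 36.07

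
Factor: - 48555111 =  - 3^1 * 11^1*17^1*41^1*2111^1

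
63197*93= 5877321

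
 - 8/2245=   -  8/2245= -0.00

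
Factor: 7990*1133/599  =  9052670/599 = 2^1*5^1*11^1 * 17^1*47^1 * 103^1*599^( - 1)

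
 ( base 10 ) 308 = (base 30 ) A8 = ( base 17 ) 112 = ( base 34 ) 92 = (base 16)134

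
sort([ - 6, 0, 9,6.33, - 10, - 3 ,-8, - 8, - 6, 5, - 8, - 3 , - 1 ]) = [  -  10, - 8,- 8, - 8, - 6, - 6, - 3, - 3, - 1 , 0,5, 6.33, 9] 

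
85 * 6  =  510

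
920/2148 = 230/537 = 0.43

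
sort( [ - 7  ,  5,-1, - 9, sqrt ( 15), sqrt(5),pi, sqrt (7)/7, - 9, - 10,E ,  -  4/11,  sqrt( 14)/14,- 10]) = [ - 10,- 10, - 9, - 9,  -  7,-1, - 4/11,sqrt ( 14 )/14,sqrt(7)/7,  sqrt ( 5 ),E,pi,sqrt(15),5]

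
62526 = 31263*2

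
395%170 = 55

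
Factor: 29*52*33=49764= 2^2*3^1*11^1*13^1*29^1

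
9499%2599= 1702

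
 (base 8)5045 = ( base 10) 2597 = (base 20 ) 69h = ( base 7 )10400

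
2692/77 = 34+74/77=34.96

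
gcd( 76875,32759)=41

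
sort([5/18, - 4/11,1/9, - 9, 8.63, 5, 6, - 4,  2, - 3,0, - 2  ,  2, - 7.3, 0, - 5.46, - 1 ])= [ - 9, - 7.3, - 5.46, - 4, - 3, - 2, - 1, - 4/11,0, 0, 1/9 , 5/18, 2,  2 , 5, 6  ,  8.63 ]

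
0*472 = 0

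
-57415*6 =-344490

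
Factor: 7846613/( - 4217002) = -2^( - 1 )*61^1*307^1*419^1*2108501^( - 1) 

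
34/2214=17/1107 = 0.02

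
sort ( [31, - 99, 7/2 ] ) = [ - 99, 7/2,31 ]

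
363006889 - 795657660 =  - 432650771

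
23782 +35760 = 59542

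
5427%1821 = 1785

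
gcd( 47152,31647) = 7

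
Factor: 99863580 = 2^2  *  3^1*5^1*163^1*10211^1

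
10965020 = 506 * 21670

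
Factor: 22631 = 7^1*53^1*61^1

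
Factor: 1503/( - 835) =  - 9/5 = - 3^2*5^( - 1 ) 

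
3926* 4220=16567720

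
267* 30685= 8192895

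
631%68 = 19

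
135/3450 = 9/230 = 0.04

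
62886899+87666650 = 150553549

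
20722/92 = 225 + 11/46 = 225.24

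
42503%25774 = 16729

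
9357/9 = 3119/3 = 1039.67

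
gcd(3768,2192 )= 8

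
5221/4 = 1305 + 1/4=1305.25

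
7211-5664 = 1547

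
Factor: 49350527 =49350527^1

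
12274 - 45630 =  - 33356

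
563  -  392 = 171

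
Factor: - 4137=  - 3^1*7^1*197^1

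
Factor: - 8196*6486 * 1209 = -64269540504 = - 2^3*3^3*13^1*23^1 * 31^1 * 47^1*683^1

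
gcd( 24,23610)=6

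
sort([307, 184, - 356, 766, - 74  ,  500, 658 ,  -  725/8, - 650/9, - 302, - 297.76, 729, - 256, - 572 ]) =[ -572,-356, - 302, - 297.76, - 256, - 725/8, - 74,-650/9, 184, 307, 500, 658, 729, 766] 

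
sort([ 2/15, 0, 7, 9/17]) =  [0,2/15,9/17  ,  7 ] 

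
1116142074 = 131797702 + 984344372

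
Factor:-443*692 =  - 2^2 * 173^1*443^1 = - 306556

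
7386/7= 7386/7 = 1055.14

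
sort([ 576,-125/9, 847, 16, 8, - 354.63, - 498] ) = [ - 498,-354.63,- 125/9, 8, 16, 576, 847]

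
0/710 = 0 =0.00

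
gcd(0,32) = 32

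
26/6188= 1/238 = 0.00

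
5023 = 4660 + 363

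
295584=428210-132626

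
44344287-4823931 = 39520356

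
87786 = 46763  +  41023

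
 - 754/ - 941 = 754/941 = 0.80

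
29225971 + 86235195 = 115461166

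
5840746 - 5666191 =174555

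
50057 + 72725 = 122782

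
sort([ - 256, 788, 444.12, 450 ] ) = [ - 256 , 444.12, 450, 788 ] 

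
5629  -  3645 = 1984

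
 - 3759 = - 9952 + 6193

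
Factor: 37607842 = 2^1*17^1*61^1*18133^1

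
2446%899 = 648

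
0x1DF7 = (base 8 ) 16767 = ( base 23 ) ebc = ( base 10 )7671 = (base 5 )221141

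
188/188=1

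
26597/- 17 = -1565  +  8/17 = -1564.53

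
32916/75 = 10972/25 = 438.88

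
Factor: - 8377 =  -8377^1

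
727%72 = 7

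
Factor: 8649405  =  3^2*5^1  *  73^1*2633^1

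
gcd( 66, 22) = 22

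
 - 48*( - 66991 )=3215568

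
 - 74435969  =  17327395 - 91763364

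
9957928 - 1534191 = 8423737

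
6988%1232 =828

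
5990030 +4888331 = 10878361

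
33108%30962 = 2146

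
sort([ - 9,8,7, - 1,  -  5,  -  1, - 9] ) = [ -9,-9,-5,  -  1, - 1,7,8 ]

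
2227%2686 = 2227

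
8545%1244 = 1081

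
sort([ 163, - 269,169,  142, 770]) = [ - 269,142, 163,169,770 ] 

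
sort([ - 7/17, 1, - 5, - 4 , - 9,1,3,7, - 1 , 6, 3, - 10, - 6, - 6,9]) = [ - 10, - 9,-6,  -  6, - 5,-4,  -  1,-7/17, 1,1, 3,3,6,7,9] 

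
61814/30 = 30907/15=2060.47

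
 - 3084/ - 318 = 514/53 = 9.70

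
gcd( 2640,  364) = 4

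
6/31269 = 2/10423 = 0.00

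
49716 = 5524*9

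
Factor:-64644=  - 2^2*3^1*5387^1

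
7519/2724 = 2 + 2071/2724 = 2.76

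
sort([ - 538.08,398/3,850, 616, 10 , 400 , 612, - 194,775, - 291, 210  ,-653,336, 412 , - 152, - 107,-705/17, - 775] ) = [ - 775, - 653, - 538.08, - 291,-194, -152, - 107, - 705/17, 10,398/3,210,336,400, 412,612,616,  775,850 ] 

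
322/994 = 23/71 = 0.32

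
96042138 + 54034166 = 150076304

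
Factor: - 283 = - 283^1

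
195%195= 0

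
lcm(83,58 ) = 4814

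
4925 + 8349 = 13274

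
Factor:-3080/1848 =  -5/3 = - 3^(-1)*5^1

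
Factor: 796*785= 624860 = 2^2 * 5^1*157^1*199^1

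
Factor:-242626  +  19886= - 222740=- 2^2*5^1*7^1*37^1*43^1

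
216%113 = 103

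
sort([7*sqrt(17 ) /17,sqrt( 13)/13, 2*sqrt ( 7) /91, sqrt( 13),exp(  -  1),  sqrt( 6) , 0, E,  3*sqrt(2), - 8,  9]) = [-8,0,2*sqrt(7)/91,  sqrt(13 ) /13,exp ( -1),7*sqrt( 17) /17, sqrt( 6), E, sqrt( 13),3 * sqrt (2 ), 9 ]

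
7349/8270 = 7349/8270=0.89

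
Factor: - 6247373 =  -11^1*567943^1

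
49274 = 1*49274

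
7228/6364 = 1 + 216/1591 = 1.14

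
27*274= 7398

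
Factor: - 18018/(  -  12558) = 33/23 = 3^1*11^1*23^(  -  1) 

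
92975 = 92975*1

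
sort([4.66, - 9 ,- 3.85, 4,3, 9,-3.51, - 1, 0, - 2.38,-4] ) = [  -  9, - 4, - 3.85,  -  3.51, - 2.38,-1, 0,3 , 4, 4.66, 9 ]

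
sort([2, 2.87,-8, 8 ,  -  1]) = [  -  8, - 1, 2,2.87, 8 ] 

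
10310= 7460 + 2850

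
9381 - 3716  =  5665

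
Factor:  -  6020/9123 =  - 2^2*3^( - 1)*5^1*7^1*43^1 * 3041^( - 1) 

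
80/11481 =80/11481 = 0.01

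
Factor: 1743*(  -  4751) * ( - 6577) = 3^1 * 7^1*83^1*4751^1 * 6577^1 = 54464090961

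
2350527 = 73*32199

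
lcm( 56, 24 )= 168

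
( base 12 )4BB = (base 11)5a4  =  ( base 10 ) 719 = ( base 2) 1011001111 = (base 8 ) 1317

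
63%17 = 12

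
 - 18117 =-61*297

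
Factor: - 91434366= - 2^1 * 3^3 * 653^1*2593^1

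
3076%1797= 1279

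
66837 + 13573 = 80410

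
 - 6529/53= - 124 + 43/53=-123.19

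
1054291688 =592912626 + 461379062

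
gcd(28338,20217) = 3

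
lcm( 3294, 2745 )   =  16470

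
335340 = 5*67068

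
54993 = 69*797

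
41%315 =41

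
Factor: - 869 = - 11^1 * 79^1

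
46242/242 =191 + 10/121 = 191.08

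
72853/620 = 72853/620 = 117.50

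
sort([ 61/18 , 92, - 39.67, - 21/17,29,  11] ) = [-39.67, - 21/17, 61/18, 11, 29,92] 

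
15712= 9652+6060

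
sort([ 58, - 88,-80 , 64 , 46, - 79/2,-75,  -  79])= [ - 88,  -  80,-79, - 75,  -  79/2, 46, 58,64]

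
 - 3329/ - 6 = 554 + 5/6  =  554.83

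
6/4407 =2/1469 = 0.00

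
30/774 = 5/129  =  0.04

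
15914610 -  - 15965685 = 31880295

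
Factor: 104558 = 2^1*23^1*2273^1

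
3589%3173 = 416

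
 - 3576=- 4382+806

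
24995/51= 24995/51 =490.10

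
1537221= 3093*497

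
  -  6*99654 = - 597924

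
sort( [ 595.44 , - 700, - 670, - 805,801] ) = [ - 805, -700,- 670, 595.44,801] 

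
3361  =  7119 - 3758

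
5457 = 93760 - 88303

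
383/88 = 4+31/88 = 4.35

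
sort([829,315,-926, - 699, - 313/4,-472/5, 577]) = [ - 926, - 699,-472/5, - 313/4,315, 577,829]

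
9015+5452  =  14467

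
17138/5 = 17138/5= 3427.60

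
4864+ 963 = 5827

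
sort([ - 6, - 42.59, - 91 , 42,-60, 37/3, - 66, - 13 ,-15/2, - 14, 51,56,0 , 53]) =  [ - 91 ,-66, - 60,-42.59, - 14,-13,-15/2  , - 6,  0,37/3,  42, 51,53,56 ] 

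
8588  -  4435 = 4153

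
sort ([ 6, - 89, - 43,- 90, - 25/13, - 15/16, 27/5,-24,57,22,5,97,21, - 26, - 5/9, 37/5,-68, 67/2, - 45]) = [ - 90 ,-89, - 68, - 45, - 43,  -  26 , - 24, - 25/13, - 15/16,-5/9,5, 27/5,6,37/5,21,  22, 67/2, 57, 97]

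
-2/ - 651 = 2/651 = 0.00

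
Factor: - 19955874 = - 2^1*3^1  *  79^1*42101^1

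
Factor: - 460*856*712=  - 280357120 = - 2^8*5^1*23^1*89^1*107^1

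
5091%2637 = 2454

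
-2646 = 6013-8659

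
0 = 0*456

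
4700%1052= 492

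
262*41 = 10742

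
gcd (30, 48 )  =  6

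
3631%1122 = 265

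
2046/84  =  24 + 5/14 = 24.36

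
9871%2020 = 1791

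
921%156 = 141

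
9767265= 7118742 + 2648523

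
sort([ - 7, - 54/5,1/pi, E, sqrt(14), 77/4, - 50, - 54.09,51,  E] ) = [ - 54.09,  -  50, - 54/5, - 7, 1/pi,  E,E, sqrt( 14), 77/4, 51 ]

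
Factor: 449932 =2^2*7^1*16069^1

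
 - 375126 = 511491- 886617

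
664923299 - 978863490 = - 313940191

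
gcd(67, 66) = 1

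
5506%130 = 46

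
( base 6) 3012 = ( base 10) 656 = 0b1010010000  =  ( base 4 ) 22100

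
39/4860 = 13/1620=0.01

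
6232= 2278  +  3954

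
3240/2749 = 1+491/2749 = 1.18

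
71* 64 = 4544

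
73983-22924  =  51059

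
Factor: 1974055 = 5^1*394811^1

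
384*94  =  36096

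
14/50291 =14/50291 = 0.00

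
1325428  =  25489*52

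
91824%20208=10992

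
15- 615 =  - 600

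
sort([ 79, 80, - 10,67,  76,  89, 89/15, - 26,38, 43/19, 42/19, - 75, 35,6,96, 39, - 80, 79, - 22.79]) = [ - 80, - 75, - 26, - 22.79, - 10, 42/19, 43/19, 89/15, 6, 35, 38, 39, 67,76,79 , 79, 80, 89, 96]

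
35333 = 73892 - 38559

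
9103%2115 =643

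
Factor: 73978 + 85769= 3^1*7^1*7607^1 = 159747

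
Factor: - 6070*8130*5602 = -2^3*3^1*5^2*271^1 * 607^1*2801^1 = - 276453658200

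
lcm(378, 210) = 1890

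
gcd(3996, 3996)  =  3996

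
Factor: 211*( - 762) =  - 160782 = -2^1*3^1 * 127^1*211^1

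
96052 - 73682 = 22370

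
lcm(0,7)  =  0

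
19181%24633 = 19181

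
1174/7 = 1174/7 = 167.71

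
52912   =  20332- - 32580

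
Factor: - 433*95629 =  - 433^1*95629^1 =- 41407357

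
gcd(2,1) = 1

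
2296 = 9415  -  7119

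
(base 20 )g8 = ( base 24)dg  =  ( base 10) 328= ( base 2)101001000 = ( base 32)a8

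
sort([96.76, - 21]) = [ - 21, 96.76 ]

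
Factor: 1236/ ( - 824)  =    -  2^( - 1) * 3^1 =- 3/2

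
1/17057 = 1/17057  =  0.00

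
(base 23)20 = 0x2E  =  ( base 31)1F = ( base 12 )3a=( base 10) 46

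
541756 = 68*7967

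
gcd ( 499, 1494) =1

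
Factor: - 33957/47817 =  - 3^( - 1 )*7^2*23^( - 1) = - 49/69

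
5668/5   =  1133+ 3/5 = 1133.60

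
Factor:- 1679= - 23^1*73^1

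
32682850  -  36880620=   -  4197770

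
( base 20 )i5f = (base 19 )1150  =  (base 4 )1302103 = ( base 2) 1110010010011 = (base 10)7315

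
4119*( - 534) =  - 2199546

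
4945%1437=634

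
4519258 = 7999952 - 3480694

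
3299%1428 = 443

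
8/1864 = 1/233 = 0.00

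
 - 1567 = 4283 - 5850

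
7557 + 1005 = 8562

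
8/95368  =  1/11921 = 0.00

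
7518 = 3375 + 4143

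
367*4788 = 1757196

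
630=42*15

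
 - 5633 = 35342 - 40975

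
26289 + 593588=619877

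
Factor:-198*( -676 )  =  133848 = 2^3*3^2*11^1*13^2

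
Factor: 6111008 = 2^5*19^2 * 23^2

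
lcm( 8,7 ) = 56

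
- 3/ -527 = 3/527 = 0.01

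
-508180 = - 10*50818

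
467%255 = 212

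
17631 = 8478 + 9153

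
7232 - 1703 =5529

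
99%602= 99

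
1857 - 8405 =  - 6548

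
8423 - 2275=6148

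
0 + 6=6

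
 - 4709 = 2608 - 7317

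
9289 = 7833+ 1456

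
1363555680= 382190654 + 981365026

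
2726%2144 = 582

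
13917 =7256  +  6661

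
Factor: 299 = 13^1*23^1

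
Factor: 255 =3^1*5^1 * 17^1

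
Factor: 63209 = 31^1*2039^1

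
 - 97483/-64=1523+11/64 =1523.17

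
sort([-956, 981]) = [- 956  ,  981]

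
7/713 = 7/713 = 0.01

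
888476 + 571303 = 1459779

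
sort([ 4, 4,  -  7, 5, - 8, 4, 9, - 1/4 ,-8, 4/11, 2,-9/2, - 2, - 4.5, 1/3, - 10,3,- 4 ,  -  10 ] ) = [ - 10, - 10, - 8,  -  8, - 7, - 9/2,-4.5, - 4,  -  2, - 1/4, 1/3,4/11, 2 , 3, 4,  4, 4, 5, 9 ]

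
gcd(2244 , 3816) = 12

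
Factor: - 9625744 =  - 2^4 * 421^1*1429^1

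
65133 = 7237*9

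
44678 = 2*22339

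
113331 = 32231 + 81100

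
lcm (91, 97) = 8827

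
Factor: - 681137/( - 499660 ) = 2^(-2)*5^( - 1)*7^( - 1)*43^( - 1)*83^(-1)*681137^1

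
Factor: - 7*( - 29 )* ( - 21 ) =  - 4263 = - 3^1*7^2 * 29^1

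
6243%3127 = 3116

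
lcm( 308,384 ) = 29568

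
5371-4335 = 1036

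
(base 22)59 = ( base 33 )3k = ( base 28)47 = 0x77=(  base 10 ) 119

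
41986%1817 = 195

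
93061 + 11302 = 104363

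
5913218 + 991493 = 6904711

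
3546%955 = 681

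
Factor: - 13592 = -2^3*1699^1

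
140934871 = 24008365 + 116926506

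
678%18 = 12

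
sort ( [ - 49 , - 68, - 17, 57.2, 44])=[ - 68, -49,-17, 44,57.2] 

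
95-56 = 39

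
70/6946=35/3473 = 0.01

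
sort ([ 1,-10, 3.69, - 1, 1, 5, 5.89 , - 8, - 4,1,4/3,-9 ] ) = [-10,  -  9, - 8, -4, - 1, 1,1, 1,4/3,3.69,5,  5.89]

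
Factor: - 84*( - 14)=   2^3*3^1*7^2 = 1176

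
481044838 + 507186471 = 988231309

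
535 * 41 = 21935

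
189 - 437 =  - 248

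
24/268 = 6/67 = 0.09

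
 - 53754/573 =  - 17918/191=- 93.81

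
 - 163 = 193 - 356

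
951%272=135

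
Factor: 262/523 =2^1*131^1*523^( - 1)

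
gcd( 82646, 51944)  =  86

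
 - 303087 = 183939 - 487026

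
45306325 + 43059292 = 88365617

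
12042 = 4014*3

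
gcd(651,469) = 7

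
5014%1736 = 1542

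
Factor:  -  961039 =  - 19^1*50581^1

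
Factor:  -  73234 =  - 2^1*7^1*5231^1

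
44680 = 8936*5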